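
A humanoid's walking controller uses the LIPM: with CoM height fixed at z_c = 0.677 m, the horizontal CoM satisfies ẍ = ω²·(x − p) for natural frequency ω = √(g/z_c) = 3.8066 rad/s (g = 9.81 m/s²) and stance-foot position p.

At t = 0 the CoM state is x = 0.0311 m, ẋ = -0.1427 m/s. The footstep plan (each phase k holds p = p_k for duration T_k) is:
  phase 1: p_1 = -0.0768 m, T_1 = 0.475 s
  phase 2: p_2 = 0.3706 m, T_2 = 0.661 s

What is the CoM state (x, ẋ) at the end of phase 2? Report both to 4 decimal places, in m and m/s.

x = 0.2424, ẋ = -0.3579

phase 1: p=-0.0768, T=0.475, ωT=1.808135, cosh=3.131511, sinh=2.967551; start (x,ẋ)=(0.031100, -0.142700) → end (x,ẋ)=(0.149844, 0.772002)
phase 2: p=0.3706, T=0.661, ωT=2.516163, cosh=6.230882, sinh=6.150113; start (x,ẋ)=(0.149844, 0.772002) → end (x,ẋ)=(0.242376, -0.357872)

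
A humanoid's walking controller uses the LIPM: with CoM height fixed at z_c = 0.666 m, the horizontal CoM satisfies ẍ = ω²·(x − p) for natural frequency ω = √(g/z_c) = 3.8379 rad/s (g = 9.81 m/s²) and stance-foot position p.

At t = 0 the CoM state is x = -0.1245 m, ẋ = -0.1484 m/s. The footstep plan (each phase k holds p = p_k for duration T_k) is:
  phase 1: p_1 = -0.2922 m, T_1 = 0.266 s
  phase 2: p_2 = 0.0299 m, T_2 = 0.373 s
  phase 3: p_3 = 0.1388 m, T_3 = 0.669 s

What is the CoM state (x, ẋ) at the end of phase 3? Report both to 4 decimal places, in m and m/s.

phase 1: p=-0.2922, T=0.266, ωT=1.020881, cosh=1.567959, sinh=1.207681; start (x,ẋ)=(-0.124500, -0.148400) → end (x,ẋ)=(-0.075951, 0.544598)
phase 2: p=0.0299, T=0.373, ωT=1.431537, cosh=2.212033, sinh=1.973092; start (x,ẋ)=(-0.075951, 0.544598) → end (x,ẋ)=(0.075736, 0.403111)
phase 3: p=0.1388, T=0.669, ωT=2.567555, cosh=6.555321, sinh=6.478598; start (x,ẋ)=(0.075736, 0.403111) → end (x,ẋ)=(0.405872, 1.074493)

x = 0.4059, ẋ = 1.0745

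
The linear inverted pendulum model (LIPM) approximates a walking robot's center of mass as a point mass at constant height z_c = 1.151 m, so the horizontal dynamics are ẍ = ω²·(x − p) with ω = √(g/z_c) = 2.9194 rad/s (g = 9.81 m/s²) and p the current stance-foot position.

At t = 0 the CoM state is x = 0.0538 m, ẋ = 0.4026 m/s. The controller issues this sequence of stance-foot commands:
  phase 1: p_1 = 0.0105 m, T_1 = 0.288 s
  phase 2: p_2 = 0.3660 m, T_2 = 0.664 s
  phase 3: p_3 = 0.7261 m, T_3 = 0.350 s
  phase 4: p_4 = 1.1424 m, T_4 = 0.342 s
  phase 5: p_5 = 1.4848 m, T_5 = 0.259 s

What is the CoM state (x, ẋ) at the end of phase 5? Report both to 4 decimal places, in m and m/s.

phase 1: p=0.0105, T=0.288, ωT=0.840787, cosh=1.374781, sinh=0.943410; start (x,ẋ)=(0.053800, 0.402600) → end (x,ẋ)=(0.200129, 0.672743)
phase 2: p=0.3660, T=0.664, ωT=1.938482, cosh=3.546058, sinh=3.402135; start (x,ẋ)=(0.200129, 0.672743) → end (x,ẋ)=(0.561796, 0.738124)
phase 3: p=0.7261, T=0.350, ωT=1.021790, cosh=1.569057, sinh=1.209107; start (x,ẋ)=(0.561796, 0.738124) → end (x,ẋ)=(0.774002, 0.578189)
phase 4: p=1.1424, T=0.342, ωT=0.998435, cosh=1.541243, sinh=1.172787; start (x,ẋ)=(0.774002, 0.578189) → end (x,ẋ)=(0.806880, -0.370206)
phase 5: p=1.4848, T=0.259, ωT=0.756125, cosh=1.299744, sinh=0.830262; start (x,ẋ)=(0.806880, -0.370206) → end (x,ẋ)=(0.498393, -2.124361)

x = 0.4984, ẋ = -2.1244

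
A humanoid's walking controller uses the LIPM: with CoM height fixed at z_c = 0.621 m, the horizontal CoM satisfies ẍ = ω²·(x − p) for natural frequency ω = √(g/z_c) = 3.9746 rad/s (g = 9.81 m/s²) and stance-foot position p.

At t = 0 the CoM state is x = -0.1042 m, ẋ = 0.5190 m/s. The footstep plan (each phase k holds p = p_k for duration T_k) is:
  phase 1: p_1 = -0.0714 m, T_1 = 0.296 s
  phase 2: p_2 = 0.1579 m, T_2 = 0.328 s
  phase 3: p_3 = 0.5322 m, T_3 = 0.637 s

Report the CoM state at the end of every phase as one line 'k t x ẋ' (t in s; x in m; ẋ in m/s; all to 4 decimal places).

phase 1: p=-0.0714, T=0.296, ωT=1.176482, cosh=1.775653, sinh=1.467291; start (x,ẋ)=(-0.104200, 0.519000) → end (x,ẋ)=(0.061956, 0.730278)
phase 2: p=0.1579, T=0.328, ωT=1.303669, cosh=1.977159, sinh=1.705625; start (x,ẋ)=(0.061956, 0.730278) → end (x,ẋ)=(0.281589, 0.793455)
phase 3: p=0.5322, T=0.637, ωT=2.531820, cosh=6.327945, sinh=6.248431; start (x,ẋ)=(0.281589, 0.793455) → end (x,ẋ)=(0.193731, -1.202988)

1 0.2960 0.0620 0.7303
2 0.6240 0.2816 0.7935
3 1.2610 0.1937 -1.2030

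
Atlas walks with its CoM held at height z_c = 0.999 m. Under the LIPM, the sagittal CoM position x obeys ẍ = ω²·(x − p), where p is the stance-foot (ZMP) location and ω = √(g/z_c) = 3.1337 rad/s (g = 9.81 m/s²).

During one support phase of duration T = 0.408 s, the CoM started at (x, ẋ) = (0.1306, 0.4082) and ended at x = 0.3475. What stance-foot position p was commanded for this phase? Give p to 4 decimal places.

p = 0.1294

ωT = 3.1337·0.408 = 1.278550; cosh(ωT) = 1.934934, sinh(ωT) = 1.656493
x(T) = p + (x₀−p)·cosh(ωT) + (ẋ₀/ω)·sinh(ωT) ⇒ p·(1 − cosh) = x(T) − x₀·cosh − (ẋ₀/ω)·sinh
numerator   = 0.3475 − (0.1306)·1.934934 − (0.4082/3.1337)·1.656493 = -0.120979
denominator = 1 − 1.934934 = -0.934934
p = -0.120979 / -0.934934 = 0.1294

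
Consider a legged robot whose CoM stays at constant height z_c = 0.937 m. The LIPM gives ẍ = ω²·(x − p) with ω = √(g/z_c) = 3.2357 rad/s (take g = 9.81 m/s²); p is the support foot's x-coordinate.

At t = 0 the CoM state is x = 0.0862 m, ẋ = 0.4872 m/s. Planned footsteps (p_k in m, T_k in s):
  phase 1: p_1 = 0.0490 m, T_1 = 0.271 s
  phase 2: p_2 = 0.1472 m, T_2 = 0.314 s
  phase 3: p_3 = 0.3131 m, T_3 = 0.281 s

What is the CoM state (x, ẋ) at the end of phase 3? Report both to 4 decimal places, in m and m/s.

phase 1: p=0.0490, T=0.271, ωT=0.876875, cosh=1.409729, sinh=0.993648; start (x,ẋ)=(0.086200, 0.487200) → end (x,ẋ)=(0.251056, 0.806423)
phase 2: p=0.1472, T=0.314, ωT=1.016010, cosh=1.562094, sinh=1.200057; start (x,ẋ)=(0.251056, 0.806423) → end (x,ẋ)=(0.608519, 1.662983)
phase 3: p=0.3131, T=0.281, ωT=0.909232, cosh=1.442624, sinh=1.039790; start (x,ẋ)=(0.608519, 1.662983) → end (x,ẋ)=(1.273677, 3.392981)

x = 1.2737, ẋ = 3.3930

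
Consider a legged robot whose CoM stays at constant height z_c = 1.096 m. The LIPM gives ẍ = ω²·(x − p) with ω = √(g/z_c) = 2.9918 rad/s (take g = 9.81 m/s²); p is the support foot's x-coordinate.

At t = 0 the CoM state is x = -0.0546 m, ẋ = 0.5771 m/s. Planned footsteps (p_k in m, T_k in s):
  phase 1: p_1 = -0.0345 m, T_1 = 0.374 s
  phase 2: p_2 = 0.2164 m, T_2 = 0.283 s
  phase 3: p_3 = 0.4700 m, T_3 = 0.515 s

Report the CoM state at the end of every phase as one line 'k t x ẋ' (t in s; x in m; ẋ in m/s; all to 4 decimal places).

phase 1: p=-0.0345, T=0.374, ωT=1.118933, cosh=1.694107, sinh=1.367479; start (x,ẋ)=(-0.054600, 0.577100) → end (x,ẋ)=(0.195227, 0.895436)
phase 2: p=0.2164, T=0.283, ωT=0.846679, cosh=1.380364, sinh=0.951527; start (x,ẋ)=(0.195227, 0.895436) → end (x,ẋ)=(0.471962, 1.175752)
phase 3: p=0.4700, T=0.515, ωT=1.540777, cosh=2.441215, sinh=2.227001; start (x,ẋ)=(0.471962, 1.175752) → end (x,ẋ)=(1.349982, 2.883336)

1 0.3740 0.1952 0.8954
2 0.6570 0.4720 1.1758
3 1.1720 1.3500 2.8833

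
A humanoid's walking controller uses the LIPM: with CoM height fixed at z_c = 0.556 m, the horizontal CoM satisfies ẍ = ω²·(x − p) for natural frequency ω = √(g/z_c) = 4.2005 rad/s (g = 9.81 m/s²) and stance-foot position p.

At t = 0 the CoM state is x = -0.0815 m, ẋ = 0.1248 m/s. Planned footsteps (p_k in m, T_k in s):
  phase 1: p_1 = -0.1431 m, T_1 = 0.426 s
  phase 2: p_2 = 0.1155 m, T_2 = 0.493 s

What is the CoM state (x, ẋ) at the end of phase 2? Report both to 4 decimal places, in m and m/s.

x = 1.2416, ẋ = 4.8643

phase 1: p=-0.1431, T=0.426, ωT=1.789413, cosh=3.076498, sinh=2.909440; start (x,ẋ)=(-0.081500, 0.124800) → end (x,ẋ)=(0.132854, 1.136767)
phase 2: p=0.1155, T=0.493, ωT=2.070847, cosh=4.028807, sinh=3.902728; start (x,ẋ)=(0.132854, 1.136767) → end (x,ẋ)=(1.241597, 4.864303)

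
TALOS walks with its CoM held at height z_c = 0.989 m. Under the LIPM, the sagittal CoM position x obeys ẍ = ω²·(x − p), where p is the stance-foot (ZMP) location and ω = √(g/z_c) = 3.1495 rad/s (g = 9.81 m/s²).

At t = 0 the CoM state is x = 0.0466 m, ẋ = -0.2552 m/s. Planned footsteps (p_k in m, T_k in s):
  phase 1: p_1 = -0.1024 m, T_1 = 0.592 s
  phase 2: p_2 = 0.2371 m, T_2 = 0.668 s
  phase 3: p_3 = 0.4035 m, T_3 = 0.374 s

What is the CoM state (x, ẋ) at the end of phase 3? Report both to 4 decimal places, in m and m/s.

phase 1: p=-0.1024, T=0.592, ωT=1.864504, cosh=3.303854, sinh=3.148881; start (x,ẋ)=(0.046600, -0.255200) → end (x,ẋ)=(0.134724, 0.634549)
phase 2: p=0.2371, T=0.668, ωT=2.103866, cosh=4.159893, sinh=4.037909; start (x,ẋ)=(0.134724, 0.634549) → end (x,ẋ)=(0.624771, 1.337705)
phase 3: p=0.4035, T=0.374, ωT=1.177913, cosh=1.777755, sinh=1.469834; start (x,ẋ)=(0.624771, 1.337705) → end (x,ẋ)=(1.421156, 3.402428)

x = 1.4212, ẋ = 3.4024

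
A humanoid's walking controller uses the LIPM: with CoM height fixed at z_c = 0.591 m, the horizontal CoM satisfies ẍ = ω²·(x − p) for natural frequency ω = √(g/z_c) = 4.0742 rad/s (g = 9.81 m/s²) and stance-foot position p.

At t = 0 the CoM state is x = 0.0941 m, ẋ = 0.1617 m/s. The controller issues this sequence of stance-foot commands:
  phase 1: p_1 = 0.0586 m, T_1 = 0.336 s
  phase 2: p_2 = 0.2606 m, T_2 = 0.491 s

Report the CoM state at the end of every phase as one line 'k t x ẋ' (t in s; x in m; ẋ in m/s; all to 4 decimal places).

phase 1: p=0.0586, T=0.336, ωT=1.368931, cosh=2.092763, sinh=1.838384; start (x,ẋ)=(0.094100, 0.161700) → end (x,ẋ)=(0.205856, 0.604293)
phase 2: p=0.2606, T=0.491, ωT=2.000432, cosh=3.763764, sinh=3.628487; start (x,ẋ)=(0.205856, 0.604293) → end (x,ẋ)=(0.592741, 1.465129)

1 0.3360 0.2059 0.6043
2 0.8270 0.5927 1.4651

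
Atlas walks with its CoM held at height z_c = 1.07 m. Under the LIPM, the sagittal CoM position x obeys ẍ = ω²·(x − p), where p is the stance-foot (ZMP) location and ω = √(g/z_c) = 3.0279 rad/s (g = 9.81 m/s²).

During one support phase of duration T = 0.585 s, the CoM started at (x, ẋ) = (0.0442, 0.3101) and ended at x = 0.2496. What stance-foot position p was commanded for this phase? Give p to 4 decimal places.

p = 0.0871

ωT = 3.0279·0.585 = 1.771321; cosh(ωT) = 3.024362, sinh(ωT) = 2.854254
x(T) = p + (x₀−p)·cosh(ωT) + (ẋ₀/ω)·sinh(ωT) ⇒ p·(1 − cosh) = x(T) − x₀·cosh − (ẋ₀/ω)·sinh
numerator   = 0.2496 − (0.0442)·3.024362 − (0.3101/3.0279)·2.854254 = -0.176393
denominator = 1 − 3.024362 = -2.024362
p = -0.176393 / -2.024362 = 0.0871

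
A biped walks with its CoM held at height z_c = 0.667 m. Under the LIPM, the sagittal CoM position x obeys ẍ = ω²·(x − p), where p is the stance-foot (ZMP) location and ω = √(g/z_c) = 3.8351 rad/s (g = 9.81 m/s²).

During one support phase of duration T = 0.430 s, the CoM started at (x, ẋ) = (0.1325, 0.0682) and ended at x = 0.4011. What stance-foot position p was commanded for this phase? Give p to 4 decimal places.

ωT = 3.8351·0.430 = 1.649093; cosh(ωT) = 2.697242, sinh(ωT) = 2.505018
x(T) = p + (x₀−p)·cosh(ωT) + (ẋ₀/ω)·sinh(ωT) ⇒ p·(1 − cosh) = x(T) − x₀·cosh − (ẋ₀/ω)·sinh
numerator   = 0.4011 − (0.1325)·2.697242 − (0.0682/3.8351)·2.505018 = -0.000832
denominator = 1 − 2.697242 = -1.697242
p = -0.000832 / -1.697242 = 0.0005

p = 0.0005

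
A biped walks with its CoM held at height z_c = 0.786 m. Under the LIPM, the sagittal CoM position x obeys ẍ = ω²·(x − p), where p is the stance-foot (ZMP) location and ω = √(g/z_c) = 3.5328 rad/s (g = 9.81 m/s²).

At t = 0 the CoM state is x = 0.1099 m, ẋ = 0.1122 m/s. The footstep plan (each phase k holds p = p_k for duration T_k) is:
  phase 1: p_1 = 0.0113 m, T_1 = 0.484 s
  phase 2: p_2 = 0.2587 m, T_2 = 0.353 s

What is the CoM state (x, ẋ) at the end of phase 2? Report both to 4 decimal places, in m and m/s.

x = 1.0484, ẋ = 3.0287

phase 1: p=0.0113, T=0.484, ωT=1.709875, cosh=2.854580, sinh=2.673692; start (x,ẋ)=(0.109900, 0.112200) → end (x,ẋ)=(0.377677, 1.251622)
phase 2: p=0.2587, T=0.353, ωT=1.247078, cosh=1.883752, sinh=1.596409; start (x,ẋ)=(0.377677, 1.251622) → end (x,ẋ)=(1.048408, 3.028749)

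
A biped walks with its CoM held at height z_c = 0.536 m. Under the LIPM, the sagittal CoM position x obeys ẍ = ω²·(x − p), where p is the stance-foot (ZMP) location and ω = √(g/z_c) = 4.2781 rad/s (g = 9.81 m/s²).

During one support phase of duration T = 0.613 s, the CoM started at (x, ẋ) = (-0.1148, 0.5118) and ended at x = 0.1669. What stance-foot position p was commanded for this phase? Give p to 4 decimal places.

p = -0.0240

ωT = 4.2781·0.613 = 2.622475; cosh(ωT) = 6.921194, sinh(ωT) = 6.848571
x(T) = p + (x₀−p)·cosh(ωT) + (ẋ₀/ω)·sinh(ωT) ⇒ p·(1 − cosh) = x(T) − x₀·cosh − (ẋ₀/ω)·sinh
numerator   = 0.1669 − (-0.1148)·6.921194 − (0.5118/4.2781)·6.848571 = 0.142141
denominator = 1 − 6.921194 = -5.921194
p = 0.142141 / -5.921194 = -0.0240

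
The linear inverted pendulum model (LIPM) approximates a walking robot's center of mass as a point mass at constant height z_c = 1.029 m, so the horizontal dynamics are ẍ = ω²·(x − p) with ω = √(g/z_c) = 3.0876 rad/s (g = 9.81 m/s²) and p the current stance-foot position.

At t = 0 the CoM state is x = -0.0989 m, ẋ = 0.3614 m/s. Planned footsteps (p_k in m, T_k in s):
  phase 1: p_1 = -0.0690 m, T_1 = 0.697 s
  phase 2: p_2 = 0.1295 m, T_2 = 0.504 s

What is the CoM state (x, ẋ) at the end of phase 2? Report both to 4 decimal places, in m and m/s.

phase 1: p=-0.0690, T=0.697, ωT=2.152057, cosh=4.359391, sinh=4.243146; start (x,ẋ)=(-0.098900, 0.361400) → end (x,ẋ)=(0.297310, 1.183760)
phase 2: p=0.1295, T=0.504, ωT=1.556150, cosh=2.475742, sinh=2.264795; start (x,ẋ)=(0.297310, 1.183760) → end (x,ẋ)=(1.413257, 4.104139)

x = 1.4133, ẋ = 4.1041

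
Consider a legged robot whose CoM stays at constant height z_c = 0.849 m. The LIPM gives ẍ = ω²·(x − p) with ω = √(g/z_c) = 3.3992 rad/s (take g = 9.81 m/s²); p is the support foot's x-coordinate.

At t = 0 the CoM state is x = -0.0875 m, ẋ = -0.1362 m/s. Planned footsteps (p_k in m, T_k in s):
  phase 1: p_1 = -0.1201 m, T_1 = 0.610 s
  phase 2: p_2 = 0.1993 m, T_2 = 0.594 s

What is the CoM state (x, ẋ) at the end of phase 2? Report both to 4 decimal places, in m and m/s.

x = -1.2478, ẋ = -4.7789

phase 1: p=-0.1201, T=0.610, ωT=2.073512, cosh=4.039224, sinh=3.913480; start (x,ẋ)=(-0.087500, -0.136200) → end (x,ẋ)=(-0.145228, -0.116474)
phase 2: p=0.1993, T=0.594, ωT=2.019125, cosh=3.832251, sinh=3.699479; start (x,ẋ)=(-0.145228, -0.116474) → end (x,ẋ)=(-1.247780, -4.778886)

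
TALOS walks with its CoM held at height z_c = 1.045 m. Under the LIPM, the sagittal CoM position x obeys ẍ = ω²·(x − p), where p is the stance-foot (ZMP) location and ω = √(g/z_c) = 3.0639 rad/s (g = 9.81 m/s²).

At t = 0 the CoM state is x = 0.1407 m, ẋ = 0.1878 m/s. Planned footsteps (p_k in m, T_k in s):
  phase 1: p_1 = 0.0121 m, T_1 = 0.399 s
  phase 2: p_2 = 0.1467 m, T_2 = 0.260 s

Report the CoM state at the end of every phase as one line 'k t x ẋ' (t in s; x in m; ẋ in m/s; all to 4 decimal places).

1 0.3990 0.3444 0.9575
2 0.6590 0.6867 1.8129

phase 1: p=0.0121, T=0.399, ωT=1.222496, cosh=1.845074, sinh=1.550579; start (x,ẋ)=(0.140700, 0.187800) → end (x,ẋ)=(0.344418, 0.957460)
phase 2: p=0.1467, T=0.260, ωT=0.796614, cosh=1.334435, sinh=0.883583; start (x,ẋ)=(0.344418, 0.957460) → end (x,ẋ)=(0.686659, 1.812934)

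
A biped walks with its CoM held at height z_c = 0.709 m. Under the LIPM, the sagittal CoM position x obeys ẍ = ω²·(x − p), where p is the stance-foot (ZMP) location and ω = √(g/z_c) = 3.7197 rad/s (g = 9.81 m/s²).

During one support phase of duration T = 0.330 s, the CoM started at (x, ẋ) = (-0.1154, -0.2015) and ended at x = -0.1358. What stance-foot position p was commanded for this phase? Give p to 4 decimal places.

ωT = 3.7197·0.330 = 1.227501; cosh(ωT) = 1.852857, sinh(ωT) = 1.559833
x(T) = p + (x₀−p)·cosh(ωT) + (ẋ₀/ω)·sinh(ωT) ⇒ p·(1 − cosh) = x(T) − x₀·cosh − (ẋ₀/ω)·sinh
numerator   = -0.1358 − (-0.1154)·1.852857 − (-0.2015/3.7197)·1.559833 = 0.162518
denominator = 1 − 1.852857 = -0.852857
p = 0.162518 / -0.852857 = -0.1906

p = -0.1906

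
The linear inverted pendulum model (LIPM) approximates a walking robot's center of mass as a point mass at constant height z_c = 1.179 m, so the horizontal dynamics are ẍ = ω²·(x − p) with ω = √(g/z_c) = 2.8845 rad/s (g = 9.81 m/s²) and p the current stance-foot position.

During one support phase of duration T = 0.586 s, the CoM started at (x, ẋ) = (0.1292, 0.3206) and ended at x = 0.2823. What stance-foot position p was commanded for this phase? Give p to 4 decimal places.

p = 0.2057

ωT = 2.8845·0.586 = 1.690317; cosh(ωT) = 2.802830, sinh(ωT) = 2.618369
x(T) = p + (x₀−p)·cosh(ωT) + (ẋ₀/ω)·sinh(ωT) ⇒ p·(1 − cosh) = x(T) − x₀·cosh − (ẋ₀/ω)·sinh
numerator   = 0.2823 − (0.1292)·2.802830 − (0.3206/2.8845)·2.618369 = -0.370846
denominator = 1 − 2.802830 = -1.802830
p = -0.370846 / -1.802830 = 0.2057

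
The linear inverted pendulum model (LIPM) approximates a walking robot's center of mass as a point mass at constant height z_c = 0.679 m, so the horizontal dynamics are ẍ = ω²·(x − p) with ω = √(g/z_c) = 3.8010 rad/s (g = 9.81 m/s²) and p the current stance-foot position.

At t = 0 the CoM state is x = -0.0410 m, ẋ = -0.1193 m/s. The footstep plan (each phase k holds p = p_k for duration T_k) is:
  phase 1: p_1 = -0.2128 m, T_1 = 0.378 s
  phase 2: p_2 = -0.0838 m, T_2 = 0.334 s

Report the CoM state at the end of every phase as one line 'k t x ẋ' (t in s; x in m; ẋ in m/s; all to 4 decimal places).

1 0.3780 0.1067 1.0309
2 0.7120 0.7266 3.1664

phase 1: p=-0.2128, T=0.378, ωT=1.436778, cosh=2.222405, sinh=1.984713; start (x,ẋ)=(-0.041000, -0.119300) → end (x,ẋ)=(0.106716, 1.030908)
phase 2: p=-0.0838, T=0.334, ωT=1.269534, cosh=1.920078, sinh=1.639116; start (x,ẋ)=(0.106716, 1.030908) → end (x,ẋ)=(0.726567, 3.166392)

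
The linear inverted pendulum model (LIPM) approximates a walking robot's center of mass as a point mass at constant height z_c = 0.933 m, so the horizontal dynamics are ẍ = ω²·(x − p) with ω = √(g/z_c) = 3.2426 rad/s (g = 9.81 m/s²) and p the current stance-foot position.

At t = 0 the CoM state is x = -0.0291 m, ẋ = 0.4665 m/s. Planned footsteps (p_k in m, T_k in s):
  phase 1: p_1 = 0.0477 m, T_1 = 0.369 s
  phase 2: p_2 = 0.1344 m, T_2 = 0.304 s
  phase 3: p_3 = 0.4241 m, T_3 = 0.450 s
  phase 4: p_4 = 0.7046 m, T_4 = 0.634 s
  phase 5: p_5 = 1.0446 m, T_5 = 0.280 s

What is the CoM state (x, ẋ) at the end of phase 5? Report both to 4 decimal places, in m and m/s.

phase 1: p=0.0477, T=0.369, ωT=1.196519, cosh=1.805413, sinh=1.503168; start (x,ẋ)=(-0.029100, 0.466500) → end (x,ẋ)=(0.125299, 0.467888)
phase 2: p=0.1344, T=0.304, ωT=0.985750, cosh=1.526491, sinh=1.153331; start (x,ẋ)=(0.125299, 0.467888) → end (x,ẋ)=(0.286927, 0.680192)
phase 3: p=0.4241, T=0.450, ωT=1.459170, cosh=2.267408, sinh=2.034979; start (x,ẋ)=(0.286927, 0.680192) → end (x,ẋ)=(0.539945, 0.637119)
phase 4: p=0.7046, T=0.634, ωT=2.055808, cosh=3.970570, sinh=3.842581; start (x,ẋ)=(0.539945, 0.637119) → end (x,ẋ)=(0.805830, 0.478128)
phase 5: p=1.0446, T=0.280, ωT=0.907928, cosh=1.441270, sinh=1.037911; start (x,ẋ)=(0.805830, 0.478128) → end (x,ẋ)=(0.853510, -0.114476)

x = 0.8535, ẋ = -0.1145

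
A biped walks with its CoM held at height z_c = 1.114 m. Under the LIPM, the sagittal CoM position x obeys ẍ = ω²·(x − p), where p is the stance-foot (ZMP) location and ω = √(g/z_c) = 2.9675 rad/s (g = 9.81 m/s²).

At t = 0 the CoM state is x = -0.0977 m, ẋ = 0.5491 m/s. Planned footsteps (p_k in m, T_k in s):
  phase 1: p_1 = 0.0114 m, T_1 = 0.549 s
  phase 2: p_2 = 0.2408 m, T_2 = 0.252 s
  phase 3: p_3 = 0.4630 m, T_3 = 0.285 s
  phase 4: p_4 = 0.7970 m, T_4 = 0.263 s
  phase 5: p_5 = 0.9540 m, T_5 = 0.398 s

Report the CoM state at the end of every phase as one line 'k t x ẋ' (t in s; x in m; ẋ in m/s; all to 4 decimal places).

phase 1: p=0.0114, T=0.549, ωT=1.629158, cosh=2.647836, sinh=2.451741; start (x,ẋ)=(-0.097700, 0.549100) → end (x,ẋ)=(0.176186, 0.660165)
phase 2: p=0.2408, T=0.252, ωT=0.747810, cosh=1.292886, sinh=0.819483; start (x,ẋ)=(0.176186, 0.660165) → end (x,ẋ)=(0.339568, 0.696389)
phase 3: p=0.4630, T=0.285, ωT=0.845737, cosh=1.379468, sinh=0.950227; start (x,ẋ)=(0.339568, 0.696389) → end (x,ẋ)=(0.515721, 0.612593)
phase 4: p=0.7970, T=0.263, ωT=0.780452, cosh=1.320329, sinh=0.862130; start (x,ẋ)=(0.515721, 0.612593) → end (x,ẋ)=(0.603592, 0.089208)
phase 5: p=0.9540, T=0.398, ωT=1.181065, cosh=1.782397, sinh=1.475445; start (x,ẋ)=(0.603592, 0.089208) → end (x,ẋ)=(0.373789, -1.375214)

1 0.5490 0.1762 0.6602
2 0.8010 0.3396 0.6964
3 1.0860 0.5157 0.6126
4 1.3490 0.6036 0.0892
5 1.7470 0.3738 -1.3752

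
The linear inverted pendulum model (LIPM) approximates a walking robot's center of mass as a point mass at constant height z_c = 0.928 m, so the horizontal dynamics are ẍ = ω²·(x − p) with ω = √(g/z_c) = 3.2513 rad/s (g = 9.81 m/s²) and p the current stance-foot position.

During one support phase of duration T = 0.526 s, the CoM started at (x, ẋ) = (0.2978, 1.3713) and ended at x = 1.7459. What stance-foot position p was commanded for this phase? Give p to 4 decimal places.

ωT = 3.2513·0.526 = 1.710184; cosh(ωT) = 2.855405, sinh(ωT) = 2.674573
x(T) = p + (x₀−p)·cosh(ωT) + (ẋ₀/ω)·sinh(ωT) ⇒ p·(1 − cosh) = x(T) − x₀·cosh − (ẋ₀/ω)·sinh
numerator   = 1.7459 − (0.2978)·2.855405 − (1.3713/3.2513)·2.674573 = -0.232493
denominator = 1 − 2.855405 = -1.855405
p = -0.232493 / -1.855405 = 0.1253

p = 0.1253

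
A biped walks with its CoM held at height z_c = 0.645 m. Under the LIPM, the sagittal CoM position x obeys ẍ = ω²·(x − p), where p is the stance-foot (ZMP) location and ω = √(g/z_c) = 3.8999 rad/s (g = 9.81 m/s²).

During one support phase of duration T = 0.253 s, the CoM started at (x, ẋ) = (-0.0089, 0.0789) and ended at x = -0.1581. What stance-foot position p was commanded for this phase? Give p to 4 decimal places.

p = 0.3182

ωT = 3.8999·0.253 = 0.986675; cosh(ωT) = 1.527557, sinh(ωT) = 1.154743
x(T) = p + (x₀−p)·cosh(ωT) + (ẋ₀/ω)·sinh(ωT) ⇒ p·(1 − cosh) = x(T) − x₀·cosh − (ẋ₀/ω)·sinh
numerator   = -0.1581 − (-0.0089)·1.527557 − (0.0789/3.8999)·1.154743 = -0.167867
denominator = 1 − 1.527557 = -0.527557
p = -0.167867 / -0.527557 = 0.3182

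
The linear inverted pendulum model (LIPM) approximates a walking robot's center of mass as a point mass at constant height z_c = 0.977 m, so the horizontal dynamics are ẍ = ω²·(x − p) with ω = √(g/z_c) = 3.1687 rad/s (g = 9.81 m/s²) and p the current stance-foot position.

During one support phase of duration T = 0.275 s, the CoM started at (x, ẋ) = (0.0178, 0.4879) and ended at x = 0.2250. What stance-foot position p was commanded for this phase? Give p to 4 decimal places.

ωT = 3.1687·0.275 = 0.871393; cosh(ωT) = 1.404303, sinh(ωT) = 0.985934
x(T) = p + (x₀−p)·cosh(ωT) + (ẋ₀/ω)·sinh(ωT) ⇒ p·(1 − cosh) = x(T) − x₀·cosh − (ẋ₀/ω)·sinh
numerator   = 0.2250 − (0.0178)·1.404303 − (0.4879/3.1687)·0.985934 = 0.048194
denominator = 1 − 1.404303 = -0.404303
p = 0.048194 / -0.404303 = -0.1192

p = -0.1192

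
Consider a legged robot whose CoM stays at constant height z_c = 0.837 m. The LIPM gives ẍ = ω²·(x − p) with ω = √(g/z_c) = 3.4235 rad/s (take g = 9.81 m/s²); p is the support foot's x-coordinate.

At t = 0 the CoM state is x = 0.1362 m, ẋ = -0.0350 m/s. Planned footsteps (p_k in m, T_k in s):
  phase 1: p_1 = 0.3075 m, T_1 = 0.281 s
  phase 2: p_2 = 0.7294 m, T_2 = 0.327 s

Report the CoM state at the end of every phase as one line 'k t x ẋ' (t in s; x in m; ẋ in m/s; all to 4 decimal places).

phase 1: p=0.3075, T=0.281, ωT=0.962004, cosh=1.499530, sinh=1.117404; start (x,ẋ)=(0.136200, -0.035000) → end (x,ẋ)=(0.039207, -0.707780)
phase 2: p=0.7294, T=0.327, ωT=1.119485, cosh=1.694861, sinh=1.368413; start (x,ẋ)=(0.039207, -0.707780) → end (x,ẋ)=(-0.723290, -4.432981)

1 0.2810 0.0392 -0.7078
2 0.6080 -0.7233 -4.4330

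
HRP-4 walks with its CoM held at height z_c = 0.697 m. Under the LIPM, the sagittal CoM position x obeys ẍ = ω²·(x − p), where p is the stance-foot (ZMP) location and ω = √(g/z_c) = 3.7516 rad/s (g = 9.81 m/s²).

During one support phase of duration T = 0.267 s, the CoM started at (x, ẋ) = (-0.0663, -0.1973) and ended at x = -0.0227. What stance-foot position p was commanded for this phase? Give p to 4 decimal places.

ωT = 3.7516·0.267 = 1.001677; cosh(ωT) = 1.545054, sinh(ωT) = 1.177791
x(T) = p + (x₀−p)·cosh(ωT) + (ẋ₀/ω)·sinh(ωT) ⇒ p·(1 − cosh) = x(T) − x₀·cosh − (ẋ₀/ω)·sinh
numerator   = -0.0227 − (-0.0663)·1.545054 − (-0.1973/3.7516)·1.177791 = 0.141678
denominator = 1 − 1.545054 = -0.545054
p = 0.141678 / -0.545054 = -0.2599

p = -0.2599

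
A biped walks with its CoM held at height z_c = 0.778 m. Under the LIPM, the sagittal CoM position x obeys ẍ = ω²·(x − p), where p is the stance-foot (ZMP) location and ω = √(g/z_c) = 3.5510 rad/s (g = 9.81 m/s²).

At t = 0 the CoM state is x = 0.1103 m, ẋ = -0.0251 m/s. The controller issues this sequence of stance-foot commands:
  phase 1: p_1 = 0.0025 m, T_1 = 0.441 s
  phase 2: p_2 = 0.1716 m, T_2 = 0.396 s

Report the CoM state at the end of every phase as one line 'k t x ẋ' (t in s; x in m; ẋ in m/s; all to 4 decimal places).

phase 1: p=0.0025, T=0.441, ωT=1.565991, cosh=2.498149, sinh=2.289268; start (x,ẋ)=(0.110300, -0.025100) → end (x,ẋ)=(0.255619, 0.813623)
phase 2: p=0.1716, T=0.396, ωT=1.406196, cosh=2.162739, sinh=1.917665; start (x,ẋ)=(0.255619, 0.813623) → end (x,ẋ)=(0.792696, 2.331792)

1 0.4410 0.2556 0.8136
2 0.8370 0.7927 2.3318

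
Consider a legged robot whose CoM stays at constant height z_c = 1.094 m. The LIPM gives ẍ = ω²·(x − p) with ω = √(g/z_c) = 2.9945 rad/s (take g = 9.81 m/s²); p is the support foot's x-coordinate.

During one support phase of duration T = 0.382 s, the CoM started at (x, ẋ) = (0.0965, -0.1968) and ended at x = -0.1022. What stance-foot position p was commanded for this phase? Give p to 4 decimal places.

p = 0.2420

ωT = 2.9945·0.382 = 1.143899; cosh(ωT) = 1.728779, sinh(ωT) = 1.410204
x(T) = p + (x₀−p)·cosh(ωT) + (ẋ₀/ω)·sinh(ωT) ⇒ p·(1 − cosh) = x(T) − x₀·cosh − (ẋ₀/ω)·sinh
numerator   = -0.1022 − (0.0965)·1.728779 − (-0.1968/2.9945)·1.410204 = -0.176348
denominator = 1 − 1.728779 = -0.728779
p = -0.176348 / -0.728779 = 0.2420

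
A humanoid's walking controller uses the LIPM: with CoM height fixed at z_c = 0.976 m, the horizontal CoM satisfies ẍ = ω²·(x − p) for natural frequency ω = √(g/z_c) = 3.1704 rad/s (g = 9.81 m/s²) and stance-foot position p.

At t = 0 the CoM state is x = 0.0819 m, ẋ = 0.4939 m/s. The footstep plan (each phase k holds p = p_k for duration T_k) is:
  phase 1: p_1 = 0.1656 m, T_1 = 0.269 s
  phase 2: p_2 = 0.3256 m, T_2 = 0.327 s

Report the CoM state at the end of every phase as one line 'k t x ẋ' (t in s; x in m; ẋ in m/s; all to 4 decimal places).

phase 1: p=0.1656, T=0.269, ωT=0.852838, cosh=1.386250, sinh=0.960046; start (x,ẋ)=(0.081900, 0.493900) → end (x,ẋ)=(0.199131, 0.429909)
phase 2: p=0.3256, T=0.327, ωT=1.036721, cosh=1.587285, sinh=1.232670; start (x,ẋ)=(0.199131, 0.429909) → end (x,ẋ)=(0.292009, 0.188141)

1 0.2690 0.1991 0.4299
2 0.5960 0.2920 0.1881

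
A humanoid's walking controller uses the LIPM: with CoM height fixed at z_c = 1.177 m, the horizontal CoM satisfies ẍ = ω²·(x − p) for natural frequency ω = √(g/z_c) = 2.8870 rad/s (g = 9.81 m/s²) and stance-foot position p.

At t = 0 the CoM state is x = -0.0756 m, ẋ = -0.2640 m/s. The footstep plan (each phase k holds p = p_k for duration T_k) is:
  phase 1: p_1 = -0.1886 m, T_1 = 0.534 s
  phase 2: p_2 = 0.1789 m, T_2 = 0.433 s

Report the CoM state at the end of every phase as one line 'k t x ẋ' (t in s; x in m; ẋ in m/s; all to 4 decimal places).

phase 1: p=-0.1886, T=0.534, ωT=1.541658, cosh=2.443178, sinh=2.229152; start (x,ẋ)=(-0.075600, -0.264000) → end (x,ẋ)=(-0.116364, 0.082220)
phase 2: p=0.1789, T=0.433, ωT=1.250071, cosh=1.888538, sinh=1.602053; start (x,ẋ)=(-0.116364, 0.082220) → end (x,ẋ)=(-0.333093, -1.210361)

1 0.5340 -0.1164 0.0822
2 0.9670 -0.3331 -1.2104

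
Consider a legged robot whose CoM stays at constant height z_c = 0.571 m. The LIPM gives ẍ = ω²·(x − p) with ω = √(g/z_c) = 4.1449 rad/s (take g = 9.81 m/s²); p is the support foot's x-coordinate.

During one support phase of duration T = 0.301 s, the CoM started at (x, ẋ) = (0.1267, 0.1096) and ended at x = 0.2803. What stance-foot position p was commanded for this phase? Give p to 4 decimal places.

p = 0.0008

ωT = 4.1449·0.301 = 1.247615; cosh(ωT) = 1.884609, sinh(ωT) = 1.597420
x(T) = p + (x₀−p)·cosh(ωT) + (ẋ₀/ω)·sinh(ωT) ⇒ p·(1 − cosh) = x(T) − x₀·cosh − (ẋ₀/ω)·sinh
numerator   = 0.2803 − (0.1267)·1.884609 − (0.1096/4.1449)·1.597420 = -0.000719
denominator = 1 − 1.884609 = -0.884609
p = -0.000719 / -0.884609 = 0.0008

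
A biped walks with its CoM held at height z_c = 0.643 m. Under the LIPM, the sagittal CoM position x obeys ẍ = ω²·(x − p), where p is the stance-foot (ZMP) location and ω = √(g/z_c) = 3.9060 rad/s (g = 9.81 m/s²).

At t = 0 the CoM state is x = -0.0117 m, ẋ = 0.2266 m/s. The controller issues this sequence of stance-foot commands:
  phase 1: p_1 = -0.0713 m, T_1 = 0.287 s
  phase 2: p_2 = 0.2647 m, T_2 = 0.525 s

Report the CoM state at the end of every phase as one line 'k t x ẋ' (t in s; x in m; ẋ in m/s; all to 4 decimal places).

1 0.2870 0.1094 0.7037
2 0.8120 0.3396 0.4613

phase 1: p=-0.0713, T=0.287, ωT=1.121022, cosh=1.696967, sinh=1.371021; start (x,ẋ)=(-0.011700, 0.226600) → end (x,ẋ)=(0.109377, 0.703703)
phase 2: p=0.2647, T=0.525, ωT=2.050650, cosh=3.950802, sinh=3.822150; start (x,ẋ)=(0.109377, 0.703703) → end (x,ẋ)=(0.339645, 0.461320)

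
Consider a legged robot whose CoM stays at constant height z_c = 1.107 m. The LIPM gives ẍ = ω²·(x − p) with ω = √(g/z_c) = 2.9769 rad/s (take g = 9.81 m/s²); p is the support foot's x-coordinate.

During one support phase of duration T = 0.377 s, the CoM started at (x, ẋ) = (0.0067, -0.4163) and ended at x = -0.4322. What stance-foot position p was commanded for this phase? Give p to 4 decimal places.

ωT = 2.9769·0.377 = 1.122291; cosh(ωT) = 1.698709, sinh(ωT) = 1.373176
x(T) = p + (x₀−p)·cosh(ωT) + (ẋ₀/ω)·sinh(ωT) ⇒ p·(1 − cosh) = x(T) − x₀·cosh − (ẋ₀/ω)·sinh
numerator   = -0.4322 − (0.0067)·1.698709 − (-0.4163/2.9769)·1.373176 = -0.251552
denominator = 1 − 1.698709 = -0.698709
p = -0.251552 / -0.698709 = 0.3600

p = 0.3600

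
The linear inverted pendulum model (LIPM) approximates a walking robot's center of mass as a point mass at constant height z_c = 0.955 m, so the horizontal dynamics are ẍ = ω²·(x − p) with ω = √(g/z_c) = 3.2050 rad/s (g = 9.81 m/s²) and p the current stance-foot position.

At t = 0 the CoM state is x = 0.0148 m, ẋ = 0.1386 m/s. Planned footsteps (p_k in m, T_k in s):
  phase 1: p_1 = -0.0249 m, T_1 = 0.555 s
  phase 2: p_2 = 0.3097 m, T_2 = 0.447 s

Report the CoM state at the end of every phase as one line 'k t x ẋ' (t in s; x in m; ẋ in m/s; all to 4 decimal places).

phase 1: p=-0.0249, T=0.555, ωT=1.778775, cosh=3.045721, sinh=2.876876; start (x,ẋ)=(0.014800, 0.138600) → end (x,ẋ)=(0.220425, 0.788186)
phase 2: p=0.3097, T=0.447, ωT=1.432635, cosh=2.214202, sinh=1.975523; start (x,ẋ)=(0.220425, 0.788186) → end (x,ẋ)=(0.597856, 1.179957)

1 0.5550 0.2204 0.7882
2 1.0020 0.5979 1.1800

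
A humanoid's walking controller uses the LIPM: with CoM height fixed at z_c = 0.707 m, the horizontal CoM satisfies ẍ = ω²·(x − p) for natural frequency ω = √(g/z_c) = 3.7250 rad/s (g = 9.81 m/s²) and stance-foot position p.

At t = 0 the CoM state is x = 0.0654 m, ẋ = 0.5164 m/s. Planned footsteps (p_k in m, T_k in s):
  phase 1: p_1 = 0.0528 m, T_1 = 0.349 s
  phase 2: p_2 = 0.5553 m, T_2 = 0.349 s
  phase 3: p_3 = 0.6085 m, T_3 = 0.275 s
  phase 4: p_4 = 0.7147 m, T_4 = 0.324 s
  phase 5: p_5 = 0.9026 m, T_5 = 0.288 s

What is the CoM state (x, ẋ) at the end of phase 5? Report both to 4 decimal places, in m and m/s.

x = 1.9620, ẋ = 4.2535

phase 1: p=0.0528, T=0.349, ωT=1.300025, cosh=1.970957, sinh=1.698432; start (x,ẋ)=(0.065400, 0.516400) → end (x,ẋ)=(0.313089, 1.097518)
phase 2: p=0.5553, T=0.349, ωT=1.300025, cosh=1.970957, sinh=1.698432; start (x,ẋ)=(0.313089, 1.097518) → end (x,ẋ)=(0.578331, 0.630775)
phase 3: p=0.6085, T=0.275, ωT=1.024375, cosh=1.572187, sinh=1.213167; start (x,ẋ)=(0.578331, 0.630775) → end (x,ẋ)=(0.766502, 0.855363)
phase 4: p=0.7147, T=0.324, ωT=1.206900, cosh=1.821114, sinh=1.521991; start (x,ẋ)=(0.766502, 0.855363) → end (x,ẋ)=(1.158528, 1.851399)
phase 5: p=0.9026, T=0.288, ωT=1.072800, cosh=1.632802, sinh=1.290752; start (x,ẋ)=(1.158528, 1.851399) → end (x,ẋ)=(1.962009, 4.253482)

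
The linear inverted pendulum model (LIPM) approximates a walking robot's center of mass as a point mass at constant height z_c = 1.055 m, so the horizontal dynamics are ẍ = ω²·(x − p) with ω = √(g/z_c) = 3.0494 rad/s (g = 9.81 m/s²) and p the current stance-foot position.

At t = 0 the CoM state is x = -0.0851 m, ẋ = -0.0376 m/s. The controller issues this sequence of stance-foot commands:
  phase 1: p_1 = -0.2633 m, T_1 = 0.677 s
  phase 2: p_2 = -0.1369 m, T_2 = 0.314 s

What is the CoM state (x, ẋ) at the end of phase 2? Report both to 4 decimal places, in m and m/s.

x = 1.3816, ẋ = 4.7502

phase 1: p=-0.2633, T=0.677, ωT=2.064444, cosh=4.003901, sinh=3.877012; start (x,ẋ)=(-0.085100, -0.037600) → end (x,ẋ)=(0.402390, 1.956234)
phase 2: p=-0.1369, T=0.314, ωT=0.957512, cosh=1.494526, sinh=1.110679; start (x,ẋ)=(0.402390, 1.956234) → end (x,ẋ)=(1.381600, 4.750169)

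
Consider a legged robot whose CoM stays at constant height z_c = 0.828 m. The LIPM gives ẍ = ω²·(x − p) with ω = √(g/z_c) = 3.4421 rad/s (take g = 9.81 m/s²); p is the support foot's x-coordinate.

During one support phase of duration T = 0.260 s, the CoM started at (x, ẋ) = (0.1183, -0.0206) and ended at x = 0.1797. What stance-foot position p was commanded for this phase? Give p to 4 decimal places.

ωT = 3.4421·0.260 = 0.894946; cosh(ωT) = 1.427917, sinh(ωT) = 1.019287
x(T) = p + (x₀−p)·cosh(ωT) + (ẋ₀/ω)·sinh(ωT) ⇒ p·(1 − cosh) = x(T) − x₀·cosh − (ẋ₀/ω)·sinh
numerator   = 0.1797 − (0.1183)·1.427917 − (-0.0206/3.4421)·1.019287 = 0.016878
denominator = 1 − 1.427917 = -0.427917
p = 0.016878 / -0.427917 = -0.0394

p = -0.0394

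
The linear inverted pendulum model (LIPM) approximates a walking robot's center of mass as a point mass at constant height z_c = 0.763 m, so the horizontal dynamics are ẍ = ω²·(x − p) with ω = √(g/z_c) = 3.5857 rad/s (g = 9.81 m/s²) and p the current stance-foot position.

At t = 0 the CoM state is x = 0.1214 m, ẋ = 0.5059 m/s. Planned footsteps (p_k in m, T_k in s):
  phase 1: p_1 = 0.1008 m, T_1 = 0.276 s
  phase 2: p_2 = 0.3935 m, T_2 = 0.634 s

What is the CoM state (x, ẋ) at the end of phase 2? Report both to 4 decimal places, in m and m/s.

x = 1.0671, ẋ = 2.5398

phase 1: p=0.1008, T=0.276, ωT=0.989653, cosh=1.531003, sinh=1.159298; start (x,ẋ)=(0.121400, 0.505900) → end (x,ẋ)=(0.295902, 0.860167)
phase 2: p=0.3935, T=0.634, ωT=2.273334, cosh=4.907346, sinh=4.804378; start (x,ẋ)=(0.295902, 0.860167) → end (x,ẋ)=(1.067065, 2.539808)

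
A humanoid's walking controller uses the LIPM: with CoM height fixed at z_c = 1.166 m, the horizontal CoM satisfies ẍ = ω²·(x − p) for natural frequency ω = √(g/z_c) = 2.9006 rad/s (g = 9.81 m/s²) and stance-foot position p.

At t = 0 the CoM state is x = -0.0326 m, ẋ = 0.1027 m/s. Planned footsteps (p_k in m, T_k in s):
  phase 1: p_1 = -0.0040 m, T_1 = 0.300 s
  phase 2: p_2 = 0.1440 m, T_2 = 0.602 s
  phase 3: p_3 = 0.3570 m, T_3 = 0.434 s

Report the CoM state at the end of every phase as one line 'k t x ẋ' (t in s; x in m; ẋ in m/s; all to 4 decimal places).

1 0.3000 -0.0093 0.0625
2 0.9020 -0.2489 -1.0511
3 1.3360 -1.3824 -4.8448

phase 1: p=-0.0040, T=0.300, ωT=0.870180, cosh=1.403108, sinh=0.984232; start (x,ẋ)=(-0.032600, 0.102700) → end (x,ẋ)=(-0.009281, 0.062450)
phase 2: p=0.1440, T=0.602, ωT=1.746161, cosh=2.953498, sinh=2.779056; start (x,ẋ)=(-0.009281, 0.062450) → end (x,ẋ)=(-0.248881, -1.051139)
phase 3: p=0.3570, T=0.434, ωT=1.258860, cosh=1.902692, sinh=1.618714; start (x,ẋ)=(-0.248881, -1.051139) → end (x,ẋ)=(-1.382405, -4.844752)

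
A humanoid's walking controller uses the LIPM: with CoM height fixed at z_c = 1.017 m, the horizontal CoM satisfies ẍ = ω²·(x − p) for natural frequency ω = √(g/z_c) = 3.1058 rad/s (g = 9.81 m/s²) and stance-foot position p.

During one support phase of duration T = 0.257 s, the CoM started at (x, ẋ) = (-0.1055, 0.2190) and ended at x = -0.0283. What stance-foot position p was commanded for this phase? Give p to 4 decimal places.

ωT = 3.1058·0.257 = 0.798191; cosh(ωT) = 1.335830, sinh(ωT) = 0.885687
x(T) = p + (x₀−p)·cosh(ωT) + (ẋ₀/ω)·sinh(ωT) ⇒ p·(1 − cosh) = x(T) − x₀·cosh − (ẋ₀/ω)·sinh
numerator   = -0.0283 − (-0.1055)·1.335830 − (0.2190/3.1058)·0.885687 = 0.050177
denominator = 1 − 1.335830 = -0.335830
p = 0.050177 / -0.335830 = -0.1494

p = -0.1494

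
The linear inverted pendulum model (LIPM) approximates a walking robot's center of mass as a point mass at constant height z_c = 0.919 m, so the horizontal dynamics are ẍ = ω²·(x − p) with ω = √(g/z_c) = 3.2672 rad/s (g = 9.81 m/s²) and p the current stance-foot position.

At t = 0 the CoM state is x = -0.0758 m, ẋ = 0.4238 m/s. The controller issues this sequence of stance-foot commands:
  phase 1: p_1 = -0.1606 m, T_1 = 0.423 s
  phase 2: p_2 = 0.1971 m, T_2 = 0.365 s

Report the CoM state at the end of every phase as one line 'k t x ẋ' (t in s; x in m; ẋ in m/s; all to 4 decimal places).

phase 1: p=-0.1606, T=0.423, ωT=1.382026, cosh=2.117015, sinh=1.865946; start (x,ẋ)=(-0.075800, 0.423800) → end (x,ẋ)=(0.260961, 1.414167)
phase 2: p=0.1971, T=0.365, ωT=1.192528, cosh=1.799427, sinh=1.495974; start (x,ẋ)=(0.260961, 1.414167) → end (x,ẋ)=(0.959528, 2.856823)

1 0.4230 0.2610 1.4142
2 0.7880 0.9595 2.8568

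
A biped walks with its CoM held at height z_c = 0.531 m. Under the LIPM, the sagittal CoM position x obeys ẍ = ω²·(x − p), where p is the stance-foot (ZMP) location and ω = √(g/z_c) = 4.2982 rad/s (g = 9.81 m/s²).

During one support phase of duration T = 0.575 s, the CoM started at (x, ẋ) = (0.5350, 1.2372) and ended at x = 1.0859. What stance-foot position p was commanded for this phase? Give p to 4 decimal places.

ωT = 4.2982·0.575 = 2.471465; cosh(ωT) = 5.962120, sinh(ωT) = 5.877659
x(T) = p + (x₀−p)·cosh(ωT) + (ẋ₀/ω)·sinh(ωT) ⇒ p·(1 − cosh) = x(T) − x₀·cosh − (ẋ₀/ω)·sinh
numerator   = 1.0859 − (0.5350)·5.962120 − (1.2372/4.2982)·5.877659 = -3.795668
denominator = 1 − 5.962120 = -4.962120
p = -3.795668 / -4.962120 = 0.7649

p = 0.7649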